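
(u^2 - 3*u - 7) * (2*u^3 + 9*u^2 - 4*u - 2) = 2*u^5 + 3*u^4 - 45*u^3 - 53*u^2 + 34*u + 14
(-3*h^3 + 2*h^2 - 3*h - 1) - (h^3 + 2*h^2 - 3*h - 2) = 1 - 4*h^3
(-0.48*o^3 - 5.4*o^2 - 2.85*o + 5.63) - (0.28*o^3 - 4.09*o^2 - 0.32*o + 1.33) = -0.76*o^3 - 1.31*o^2 - 2.53*o + 4.3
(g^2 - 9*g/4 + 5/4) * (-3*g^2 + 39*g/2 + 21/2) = -3*g^4 + 105*g^3/4 - 297*g^2/8 + 3*g/4 + 105/8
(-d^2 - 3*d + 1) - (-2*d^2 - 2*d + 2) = d^2 - d - 1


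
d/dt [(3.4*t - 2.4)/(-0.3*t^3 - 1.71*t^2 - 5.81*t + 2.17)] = (2.04*t^3 + 3.654*t^2 - 8.208*t - 6.566)/(0.09*t^6 + 1.026*t^5 + 6.4101*t^4 + 18.5682*t^3 + 26.3347*t^2 - 25.2154*t + 4.7089)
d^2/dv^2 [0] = 0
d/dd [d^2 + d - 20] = 2*d + 1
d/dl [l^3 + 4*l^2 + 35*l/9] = 3*l^2 + 8*l + 35/9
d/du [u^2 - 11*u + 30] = 2*u - 11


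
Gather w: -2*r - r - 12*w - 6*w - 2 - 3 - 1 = -3*r - 18*w - 6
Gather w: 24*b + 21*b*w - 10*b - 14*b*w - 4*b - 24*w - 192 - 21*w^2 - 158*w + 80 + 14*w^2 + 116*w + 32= 10*b - 7*w^2 + w*(7*b - 66) - 80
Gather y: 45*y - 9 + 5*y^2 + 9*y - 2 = 5*y^2 + 54*y - 11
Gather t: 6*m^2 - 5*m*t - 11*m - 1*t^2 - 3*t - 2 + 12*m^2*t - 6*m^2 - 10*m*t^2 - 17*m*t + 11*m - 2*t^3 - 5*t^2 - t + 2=-2*t^3 + t^2*(-10*m - 6) + t*(12*m^2 - 22*m - 4)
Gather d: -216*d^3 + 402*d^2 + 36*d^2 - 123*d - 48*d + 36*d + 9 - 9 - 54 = -216*d^3 + 438*d^2 - 135*d - 54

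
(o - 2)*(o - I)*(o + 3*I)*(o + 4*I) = o^4 - 2*o^3 + 6*I*o^3 - 5*o^2 - 12*I*o^2 + 10*o + 12*I*o - 24*I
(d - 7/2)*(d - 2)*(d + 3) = d^3 - 5*d^2/2 - 19*d/2 + 21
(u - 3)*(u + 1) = u^2 - 2*u - 3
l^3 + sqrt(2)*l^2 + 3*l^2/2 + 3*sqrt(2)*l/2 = l*(l + 3/2)*(l + sqrt(2))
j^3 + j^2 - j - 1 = (j - 1)*(j + 1)^2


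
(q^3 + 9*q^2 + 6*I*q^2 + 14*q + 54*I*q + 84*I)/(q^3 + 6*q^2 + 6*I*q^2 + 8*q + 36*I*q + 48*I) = (q + 7)/(q + 4)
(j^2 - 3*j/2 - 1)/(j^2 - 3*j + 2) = (j + 1/2)/(j - 1)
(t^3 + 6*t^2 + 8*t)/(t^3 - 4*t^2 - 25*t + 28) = t*(t + 2)/(t^2 - 8*t + 7)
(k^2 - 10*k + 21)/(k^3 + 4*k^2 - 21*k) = (k - 7)/(k*(k + 7))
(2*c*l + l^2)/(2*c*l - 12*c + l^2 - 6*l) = l/(l - 6)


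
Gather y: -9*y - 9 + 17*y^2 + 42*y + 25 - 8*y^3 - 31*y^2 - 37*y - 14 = -8*y^3 - 14*y^2 - 4*y + 2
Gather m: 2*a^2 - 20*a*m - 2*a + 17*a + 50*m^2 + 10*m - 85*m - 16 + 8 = 2*a^2 + 15*a + 50*m^2 + m*(-20*a - 75) - 8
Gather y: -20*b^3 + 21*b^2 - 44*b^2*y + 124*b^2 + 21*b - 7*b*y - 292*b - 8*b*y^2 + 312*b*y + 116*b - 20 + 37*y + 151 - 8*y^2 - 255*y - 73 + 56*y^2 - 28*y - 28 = -20*b^3 + 145*b^2 - 155*b + y^2*(48 - 8*b) + y*(-44*b^2 + 305*b - 246) + 30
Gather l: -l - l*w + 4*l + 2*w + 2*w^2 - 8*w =l*(3 - w) + 2*w^2 - 6*w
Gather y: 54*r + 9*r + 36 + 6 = 63*r + 42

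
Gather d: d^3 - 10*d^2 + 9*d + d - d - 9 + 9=d^3 - 10*d^2 + 9*d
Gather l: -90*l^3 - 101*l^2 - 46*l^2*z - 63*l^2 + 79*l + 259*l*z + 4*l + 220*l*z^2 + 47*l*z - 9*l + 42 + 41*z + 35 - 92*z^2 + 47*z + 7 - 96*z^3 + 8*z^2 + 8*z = -90*l^3 + l^2*(-46*z - 164) + l*(220*z^2 + 306*z + 74) - 96*z^3 - 84*z^2 + 96*z + 84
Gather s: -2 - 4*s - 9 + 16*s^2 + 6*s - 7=16*s^2 + 2*s - 18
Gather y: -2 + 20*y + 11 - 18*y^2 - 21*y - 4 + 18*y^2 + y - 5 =0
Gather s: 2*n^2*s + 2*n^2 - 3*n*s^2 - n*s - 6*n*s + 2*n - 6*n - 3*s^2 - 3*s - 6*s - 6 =2*n^2 - 4*n + s^2*(-3*n - 3) + s*(2*n^2 - 7*n - 9) - 6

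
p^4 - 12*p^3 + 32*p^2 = p^2*(p - 8)*(p - 4)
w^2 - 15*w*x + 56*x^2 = (w - 8*x)*(w - 7*x)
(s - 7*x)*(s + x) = s^2 - 6*s*x - 7*x^2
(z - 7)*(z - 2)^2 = z^3 - 11*z^2 + 32*z - 28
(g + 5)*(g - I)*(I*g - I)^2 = -g^4 - 3*g^3 + I*g^3 + 9*g^2 + 3*I*g^2 - 5*g - 9*I*g + 5*I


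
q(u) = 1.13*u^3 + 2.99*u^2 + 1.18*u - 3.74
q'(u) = 3.39*u^2 + 5.98*u + 1.18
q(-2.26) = -4.18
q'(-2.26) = 4.98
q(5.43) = 271.74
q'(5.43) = 133.61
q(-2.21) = -3.94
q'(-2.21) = 4.52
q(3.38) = 78.04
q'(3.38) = 60.12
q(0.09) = -3.61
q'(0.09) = 1.75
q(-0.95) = -3.13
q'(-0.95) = -1.44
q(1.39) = 6.71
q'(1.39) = 16.04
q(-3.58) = -21.49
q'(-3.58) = 23.22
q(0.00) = -3.74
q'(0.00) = 1.18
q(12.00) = 2393.62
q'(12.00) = 561.10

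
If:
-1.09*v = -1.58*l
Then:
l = 0.689873417721519*v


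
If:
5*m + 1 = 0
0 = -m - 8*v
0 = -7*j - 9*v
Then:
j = -9/280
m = -1/5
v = 1/40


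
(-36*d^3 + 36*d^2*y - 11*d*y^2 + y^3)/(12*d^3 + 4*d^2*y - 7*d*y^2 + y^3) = (-3*d + y)/(d + y)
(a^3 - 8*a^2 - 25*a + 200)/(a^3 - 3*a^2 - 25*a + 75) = (a - 8)/(a - 3)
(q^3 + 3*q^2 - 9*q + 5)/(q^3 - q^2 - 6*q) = (-q^3 - 3*q^2 + 9*q - 5)/(q*(-q^2 + q + 6))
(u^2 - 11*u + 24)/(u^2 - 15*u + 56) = (u - 3)/(u - 7)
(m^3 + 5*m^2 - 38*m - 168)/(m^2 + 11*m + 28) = m - 6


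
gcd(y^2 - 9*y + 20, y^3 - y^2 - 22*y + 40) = y - 4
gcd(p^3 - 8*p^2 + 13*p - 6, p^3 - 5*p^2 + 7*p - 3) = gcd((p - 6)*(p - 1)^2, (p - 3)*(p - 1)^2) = p^2 - 2*p + 1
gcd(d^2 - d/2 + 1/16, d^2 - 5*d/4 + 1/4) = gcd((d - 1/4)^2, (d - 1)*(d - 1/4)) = d - 1/4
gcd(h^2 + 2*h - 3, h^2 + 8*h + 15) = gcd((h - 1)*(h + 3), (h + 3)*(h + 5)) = h + 3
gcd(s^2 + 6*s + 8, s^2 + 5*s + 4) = s + 4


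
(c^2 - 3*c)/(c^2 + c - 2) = c*(c - 3)/(c^2 + c - 2)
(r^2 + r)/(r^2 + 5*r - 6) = r*(r + 1)/(r^2 + 5*r - 6)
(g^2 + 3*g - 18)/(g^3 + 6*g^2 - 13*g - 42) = (g + 6)/(g^2 + 9*g + 14)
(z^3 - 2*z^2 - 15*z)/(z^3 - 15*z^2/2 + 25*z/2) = 2*(z + 3)/(2*z - 5)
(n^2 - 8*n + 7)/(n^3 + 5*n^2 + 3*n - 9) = (n - 7)/(n^2 + 6*n + 9)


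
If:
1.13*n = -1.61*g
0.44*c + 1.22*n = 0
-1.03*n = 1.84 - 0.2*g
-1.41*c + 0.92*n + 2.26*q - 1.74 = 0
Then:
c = 4.36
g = 1.10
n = -1.57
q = 4.13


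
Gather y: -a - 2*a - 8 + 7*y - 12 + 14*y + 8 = -3*a + 21*y - 12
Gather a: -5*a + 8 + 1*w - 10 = -5*a + w - 2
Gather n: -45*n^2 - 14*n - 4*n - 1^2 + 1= -45*n^2 - 18*n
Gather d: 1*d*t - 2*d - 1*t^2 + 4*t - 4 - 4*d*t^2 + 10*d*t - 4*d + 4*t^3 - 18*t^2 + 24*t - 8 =d*(-4*t^2 + 11*t - 6) + 4*t^3 - 19*t^2 + 28*t - 12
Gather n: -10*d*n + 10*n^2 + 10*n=10*n^2 + n*(10 - 10*d)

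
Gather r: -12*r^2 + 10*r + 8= -12*r^2 + 10*r + 8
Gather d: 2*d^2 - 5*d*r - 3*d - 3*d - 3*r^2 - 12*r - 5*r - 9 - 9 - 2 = 2*d^2 + d*(-5*r - 6) - 3*r^2 - 17*r - 20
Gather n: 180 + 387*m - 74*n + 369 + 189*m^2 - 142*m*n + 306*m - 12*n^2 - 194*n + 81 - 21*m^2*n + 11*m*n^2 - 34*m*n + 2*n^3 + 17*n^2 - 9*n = 189*m^2 + 693*m + 2*n^3 + n^2*(11*m + 5) + n*(-21*m^2 - 176*m - 277) + 630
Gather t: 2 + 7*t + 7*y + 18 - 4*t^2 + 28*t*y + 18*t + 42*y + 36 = -4*t^2 + t*(28*y + 25) + 49*y + 56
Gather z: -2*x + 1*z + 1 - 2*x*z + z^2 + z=-2*x + z^2 + z*(2 - 2*x) + 1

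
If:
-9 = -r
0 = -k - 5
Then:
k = -5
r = 9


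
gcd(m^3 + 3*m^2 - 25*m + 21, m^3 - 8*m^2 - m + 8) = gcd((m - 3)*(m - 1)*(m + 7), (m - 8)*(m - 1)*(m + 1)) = m - 1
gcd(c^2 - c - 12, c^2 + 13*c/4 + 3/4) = c + 3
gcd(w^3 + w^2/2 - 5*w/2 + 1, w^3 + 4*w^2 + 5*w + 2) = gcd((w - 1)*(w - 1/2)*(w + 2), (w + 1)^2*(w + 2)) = w + 2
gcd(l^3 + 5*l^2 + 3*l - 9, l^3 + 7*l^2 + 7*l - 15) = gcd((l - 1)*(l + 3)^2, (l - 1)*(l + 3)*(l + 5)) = l^2 + 2*l - 3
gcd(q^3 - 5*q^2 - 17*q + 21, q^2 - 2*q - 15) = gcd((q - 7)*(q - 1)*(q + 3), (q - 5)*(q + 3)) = q + 3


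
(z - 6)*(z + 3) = z^2 - 3*z - 18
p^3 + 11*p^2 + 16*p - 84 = (p - 2)*(p + 6)*(p + 7)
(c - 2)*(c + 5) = c^2 + 3*c - 10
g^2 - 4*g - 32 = (g - 8)*(g + 4)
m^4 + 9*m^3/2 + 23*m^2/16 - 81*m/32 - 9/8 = (m - 3/4)*(m + 1/2)*(m + 3/4)*(m + 4)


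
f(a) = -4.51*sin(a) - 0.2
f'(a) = -4.51*cos(a)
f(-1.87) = 4.11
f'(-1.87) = 1.33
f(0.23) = -1.23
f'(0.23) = -4.39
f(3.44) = 1.13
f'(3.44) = 4.31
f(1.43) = -4.67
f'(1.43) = -0.63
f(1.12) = -4.26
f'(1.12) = -1.96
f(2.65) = -2.33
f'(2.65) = 3.98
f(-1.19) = 3.99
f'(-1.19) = -1.68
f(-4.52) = -4.63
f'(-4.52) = 0.86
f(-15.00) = 2.73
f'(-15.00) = 3.43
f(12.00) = 2.22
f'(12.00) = -3.81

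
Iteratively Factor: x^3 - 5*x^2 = (x - 5)*(x^2) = x*(x - 5)*(x)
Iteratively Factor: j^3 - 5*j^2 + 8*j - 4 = (j - 2)*(j^2 - 3*j + 2) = (j - 2)^2*(j - 1)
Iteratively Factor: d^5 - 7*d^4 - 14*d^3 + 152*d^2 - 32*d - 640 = (d + 2)*(d^4 - 9*d^3 + 4*d^2 + 144*d - 320) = (d - 4)*(d + 2)*(d^3 - 5*d^2 - 16*d + 80) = (d - 4)*(d + 2)*(d + 4)*(d^2 - 9*d + 20) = (d - 4)^2*(d + 2)*(d + 4)*(d - 5)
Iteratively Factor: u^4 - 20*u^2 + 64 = (u - 2)*(u^3 + 2*u^2 - 16*u - 32) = (u - 4)*(u - 2)*(u^2 + 6*u + 8) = (u - 4)*(u - 2)*(u + 2)*(u + 4)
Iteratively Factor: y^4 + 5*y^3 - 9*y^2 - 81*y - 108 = (y - 4)*(y^3 + 9*y^2 + 27*y + 27) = (y - 4)*(y + 3)*(y^2 + 6*y + 9) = (y - 4)*(y + 3)^2*(y + 3)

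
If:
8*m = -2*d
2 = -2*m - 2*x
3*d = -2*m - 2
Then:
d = -4/5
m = 1/5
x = -6/5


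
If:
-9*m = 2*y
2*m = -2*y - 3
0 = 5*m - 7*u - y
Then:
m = 3/7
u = 57/98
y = -27/14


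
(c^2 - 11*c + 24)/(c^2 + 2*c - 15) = (c - 8)/(c + 5)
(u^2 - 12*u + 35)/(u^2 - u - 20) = (u - 7)/(u + 4)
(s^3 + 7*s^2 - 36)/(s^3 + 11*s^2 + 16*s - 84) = (s + 3)/(s + 7)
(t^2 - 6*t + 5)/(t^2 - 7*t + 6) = (t - 5)/(t - 6)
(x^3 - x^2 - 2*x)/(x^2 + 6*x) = (x^2 - x - 2)/(x + 6)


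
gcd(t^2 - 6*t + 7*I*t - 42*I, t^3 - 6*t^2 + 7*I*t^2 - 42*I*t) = t^2 + t*(-6 + 7*I) - 42*I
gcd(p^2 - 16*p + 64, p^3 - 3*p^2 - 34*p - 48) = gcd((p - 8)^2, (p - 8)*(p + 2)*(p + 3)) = p - 8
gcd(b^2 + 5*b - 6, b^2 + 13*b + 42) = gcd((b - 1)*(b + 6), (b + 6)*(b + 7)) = b + 6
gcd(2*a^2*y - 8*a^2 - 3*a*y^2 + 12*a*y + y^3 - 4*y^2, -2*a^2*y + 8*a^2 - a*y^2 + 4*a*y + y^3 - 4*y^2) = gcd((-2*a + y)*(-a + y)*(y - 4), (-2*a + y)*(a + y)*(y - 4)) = -2*a*y + 8*a + y^2 - 4*y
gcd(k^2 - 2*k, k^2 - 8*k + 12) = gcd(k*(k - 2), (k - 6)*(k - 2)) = k - 2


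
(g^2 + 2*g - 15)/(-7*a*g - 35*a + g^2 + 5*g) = (3 - g)/(7*a - g)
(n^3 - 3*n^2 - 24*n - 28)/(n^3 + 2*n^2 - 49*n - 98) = (n + 2)/(n + 7)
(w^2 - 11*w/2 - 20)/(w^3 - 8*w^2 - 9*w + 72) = (w + 5/2)/(w^2 - 9)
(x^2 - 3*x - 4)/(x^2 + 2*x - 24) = (x + 1)/(x + 6)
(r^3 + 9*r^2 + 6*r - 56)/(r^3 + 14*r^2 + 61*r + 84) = (r - 2)/(r + 3)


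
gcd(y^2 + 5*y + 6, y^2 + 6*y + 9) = y + 3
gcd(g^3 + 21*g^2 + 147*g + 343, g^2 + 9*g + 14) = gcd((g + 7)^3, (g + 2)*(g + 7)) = g + 7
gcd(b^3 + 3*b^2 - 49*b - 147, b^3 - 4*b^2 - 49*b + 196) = b^2 - 49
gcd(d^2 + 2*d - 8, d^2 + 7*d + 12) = d + 4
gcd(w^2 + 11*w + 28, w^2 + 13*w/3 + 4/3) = w + 4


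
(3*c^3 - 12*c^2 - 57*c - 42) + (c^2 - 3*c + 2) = 3*c^3 - 11*c^2 - 60*c - 40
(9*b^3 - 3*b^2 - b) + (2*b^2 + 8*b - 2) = 9*b^3 - b^2 + 7*b - 2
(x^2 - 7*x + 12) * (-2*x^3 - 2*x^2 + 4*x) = -2*x^5 + 12*x^4 - 6*x^3 - 52*x^2 + 48*x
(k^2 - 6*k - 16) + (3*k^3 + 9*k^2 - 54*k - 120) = 3*k^3 + 10*k^2 - 60*k - 136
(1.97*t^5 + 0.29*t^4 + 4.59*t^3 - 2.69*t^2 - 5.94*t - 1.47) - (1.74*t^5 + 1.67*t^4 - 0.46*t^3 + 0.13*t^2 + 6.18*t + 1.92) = 0.23*t^5 - 1.38*t^4 + 5.05*t^3 - 2.82*t^2 - 12.12*t - 3.39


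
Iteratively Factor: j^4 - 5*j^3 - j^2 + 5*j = (j - 1)*(j^3 - 4*j^2 - 5*j) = (j - 5)*(j - 1)*(j^2 + j) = j*(j - 5)*(j - 1)*(j + 1)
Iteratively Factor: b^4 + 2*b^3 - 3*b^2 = (b - 1)*(b^3 + 3*b^2) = b*(b - 1)*(b^2 + 3*b) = b^2*(b - 1)*(b + 3)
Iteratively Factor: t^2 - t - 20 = (t - 5)*(t + 4)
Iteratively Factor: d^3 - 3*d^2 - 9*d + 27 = (d - 3)*(d^2 - 9) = (d - 3)^2*(d + 3)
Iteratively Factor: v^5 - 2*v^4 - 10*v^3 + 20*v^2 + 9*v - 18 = (v - 1)*(v^4 - v^3 - 11*v^2 + 9*v + 18) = (v - 2)*(v - 1)*(v^3 + v^2 - 9*v - 9) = (v - 3)*(v - 2)*(v - 1)*(v^2 + 4*v + 3) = (v - 3)*(v - 2)*(v - 1)*(v + 3)*(v + 1)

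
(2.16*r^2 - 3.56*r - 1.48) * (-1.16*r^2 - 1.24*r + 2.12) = -2.5056*r^4 + 1.4512*r^3 + 10.7104*r^2 - 5.712*r - 3.1376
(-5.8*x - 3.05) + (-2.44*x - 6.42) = -8.24*x - 9.47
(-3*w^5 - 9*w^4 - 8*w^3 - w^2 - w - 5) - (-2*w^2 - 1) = -3*w^5 - 9*w^4 - 8*w^3 + w^2 - w - 4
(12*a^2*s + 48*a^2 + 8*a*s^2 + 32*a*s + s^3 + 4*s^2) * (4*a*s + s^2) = 48*a^3*s^2 + 192*a^3*s + 44*a^2*s^3 + 176*a^2*s^2 + 12*a*s^4 + 48*a*s^3 + s^5 + 4*s^4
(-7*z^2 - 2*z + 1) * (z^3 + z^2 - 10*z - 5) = -7*z^5 - 9*z^4 + 69*z^3 + 56*z^2 - 5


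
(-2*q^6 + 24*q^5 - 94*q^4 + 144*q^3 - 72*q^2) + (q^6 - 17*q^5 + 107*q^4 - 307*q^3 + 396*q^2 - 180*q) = -q^6 + 7*q^5 + 13*q^4 - 163*q^3 + 324*q^2 - 180*q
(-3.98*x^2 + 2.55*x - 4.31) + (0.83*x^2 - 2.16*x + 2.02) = -3.15*x^2 + 0.39*x - 2.29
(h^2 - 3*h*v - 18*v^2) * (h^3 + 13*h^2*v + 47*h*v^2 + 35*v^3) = h^5 + 10*h^4*v - 10*h^3*v^2 - 340*h^2*v^3 - 951*h*v^4 - 630*v^5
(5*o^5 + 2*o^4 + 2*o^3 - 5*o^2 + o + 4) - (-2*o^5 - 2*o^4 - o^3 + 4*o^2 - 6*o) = 7*o^5 + 4*o^4 + 3*o^3 - 9*o^2 + 7*o + 4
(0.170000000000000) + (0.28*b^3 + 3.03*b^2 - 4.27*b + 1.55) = 0.28*b^3 + 3.03*b^2 - 4.27*b + 1.72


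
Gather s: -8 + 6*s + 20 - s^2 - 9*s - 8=-s^2 - 3*s + 4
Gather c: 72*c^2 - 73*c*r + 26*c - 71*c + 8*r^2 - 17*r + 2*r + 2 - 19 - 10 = 72*c^2 + c*(-73*r - 45) + 8*r^2 - 15*r - 27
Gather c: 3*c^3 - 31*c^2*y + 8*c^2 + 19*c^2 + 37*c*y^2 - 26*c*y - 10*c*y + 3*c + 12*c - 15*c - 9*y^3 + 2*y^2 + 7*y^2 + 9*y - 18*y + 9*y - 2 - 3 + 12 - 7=3*c^3 + c^2*(27 - 31*y) + c*(37*y^2 - 36*y) - 9*y^3 + 9*y^2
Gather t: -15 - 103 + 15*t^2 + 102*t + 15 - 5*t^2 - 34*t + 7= 10*t^2 + 68*t - 96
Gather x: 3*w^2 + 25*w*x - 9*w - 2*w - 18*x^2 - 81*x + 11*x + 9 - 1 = 3*w^2 - 11*w - 18*x^2 + x*(25*w - 70) + 8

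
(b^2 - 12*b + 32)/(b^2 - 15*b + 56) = (b - 4)/(b - 7)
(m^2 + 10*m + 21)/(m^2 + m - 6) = (m + 7)/(m - 2)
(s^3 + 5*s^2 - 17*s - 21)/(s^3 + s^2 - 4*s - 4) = (s^2 + 4*s - 21)/(s^2 - 4)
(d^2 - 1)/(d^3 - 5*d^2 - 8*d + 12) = (d + 1)/(d^2 - 4*d - 12)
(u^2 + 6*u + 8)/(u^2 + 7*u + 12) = (u + 2)/(u + 3)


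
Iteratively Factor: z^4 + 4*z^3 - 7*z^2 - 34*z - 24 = (z + 2)*(z^3 + 2*z^2 - 11*z - 12) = (z + 1)*(z + 2)*(z^2 + z - 12) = (z - 3)*(z + 1)*(z + 2)*(z + 4)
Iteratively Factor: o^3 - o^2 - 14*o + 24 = (o + 4)*(o^2 - 5*o + 6) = (o - 3)*(o + 4)*(o - 2)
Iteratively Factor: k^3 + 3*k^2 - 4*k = (k - 1)*(k^2 + 4*k) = (k - 1)*(k + 4)*(k)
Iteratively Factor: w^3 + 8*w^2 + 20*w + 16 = (w + 4)*(w^2 + 4*w + 4) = (w + 2)*(w + 4)*(w + 2)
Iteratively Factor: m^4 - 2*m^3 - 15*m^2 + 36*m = (m - 3)*(m^3 + m^2 - 12*m) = (m - 3)^2*(m^2 + 4*m) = (m - 3)^2*(m + 4)*(m)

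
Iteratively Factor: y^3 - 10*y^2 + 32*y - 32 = (y - 2)*(y^2 - 8*y + 16) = (y - 4)*(y - 2)*(y - 4)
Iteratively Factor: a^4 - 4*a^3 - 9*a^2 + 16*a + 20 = (a + 2)*(a^3 - 6*a^2 + 3*a + 10) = (a - 2)*(a + 2)*(a^2 - 4*a - 5) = (a - 2)*(a + 1)*(a + 2)*(a - 5)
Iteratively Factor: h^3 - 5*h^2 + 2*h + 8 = (h - 4)*(h^2 - h - 2) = (h - 4)*(h + 1)*(h - 2)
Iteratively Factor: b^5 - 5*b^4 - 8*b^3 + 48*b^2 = (b)*(b^4 - 5*b^3 - 8*b^2 + 48*b) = b*(b - 4)*(b^3 - b^2 - 12*b) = b^2*(b - 4)*(b^2 - b - 12) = b^2*(b - 4)^2*(b + 3)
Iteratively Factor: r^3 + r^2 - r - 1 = (r - 1)*(r^2 + 2*r + 1) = (r - 1)*(r + 1)*(r + 1)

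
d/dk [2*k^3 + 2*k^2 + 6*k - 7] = 6*k^2 + 4*k + 6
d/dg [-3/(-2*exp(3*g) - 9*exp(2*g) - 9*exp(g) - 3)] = (-18*exp(2*g) - 54*exp(g) - 27)*exp(g)/(2*exp(3*g) + 9*exp(2*g) + 9*exp(g) + 3)^2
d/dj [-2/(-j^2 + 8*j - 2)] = 4*(4 - j)/(j^2 - 8*j + 2)^2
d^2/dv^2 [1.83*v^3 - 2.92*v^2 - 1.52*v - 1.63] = 10.98*v - 5.84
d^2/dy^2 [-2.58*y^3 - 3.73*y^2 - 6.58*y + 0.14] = -15.48*y - 7.46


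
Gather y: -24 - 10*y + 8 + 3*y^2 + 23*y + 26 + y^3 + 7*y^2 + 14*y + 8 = y^3 + 10*y^2 + 27*y + 18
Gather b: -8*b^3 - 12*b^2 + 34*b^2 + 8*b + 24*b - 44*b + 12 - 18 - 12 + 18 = -8*b^3 + 22*b^2 - 12*b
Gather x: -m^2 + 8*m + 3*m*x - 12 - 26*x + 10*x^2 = -m^2 + 8*m + 10*x^2 + x*(3*m - 26) - 12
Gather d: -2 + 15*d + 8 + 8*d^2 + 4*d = 8*d^2 + 19*d + 6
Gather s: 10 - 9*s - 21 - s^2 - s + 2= -s^2 - 10*s - 9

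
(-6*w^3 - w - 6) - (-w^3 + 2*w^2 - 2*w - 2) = -5*w^3 - 2*w^2 + w - 4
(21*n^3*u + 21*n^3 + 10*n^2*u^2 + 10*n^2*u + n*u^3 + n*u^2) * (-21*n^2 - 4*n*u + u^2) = -441*n^5*u - 441*n^5 - 294*n^4*u^2 - 294*n^4*u - 40*n^3*u^3 - 40*n^3*u^2 + 6*n^2*u^4 + 6*n^2*u^3 + n*u^5 + n*u^4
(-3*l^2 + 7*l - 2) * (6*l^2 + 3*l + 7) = -18*l^4 + 33*l^3 - 12*l^2 + 43*l - 14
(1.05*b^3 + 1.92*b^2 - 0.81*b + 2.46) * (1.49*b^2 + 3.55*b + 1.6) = 1.5645*b^5 + 6.5883*b^4 + 7.2891*b^3 + 3.8619*b^2 + 7.437*b + 3.936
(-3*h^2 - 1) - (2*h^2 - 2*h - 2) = -5*h^2 + 2*h + 1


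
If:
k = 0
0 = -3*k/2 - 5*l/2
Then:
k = 0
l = 0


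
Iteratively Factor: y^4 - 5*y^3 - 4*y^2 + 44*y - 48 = (y - 2)*(y^3 - 3*y^2 - 10*y + 24) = (y - 4)*(y - 2)*(y^2 + y - 6) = (y - 4)*(y - 2)*(y + 3)*(y - 2)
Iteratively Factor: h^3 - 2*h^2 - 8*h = (h + 2)*(h^2 - 4*h) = h*(h + 2)*(h - 4)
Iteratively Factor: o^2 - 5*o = (o)*(o - 5)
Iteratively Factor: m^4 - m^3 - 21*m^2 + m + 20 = (m - 1)*(m^3 - 21*m - 20) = (m - 1)*(m + 1)*(m^2 - m - 20) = (m - 1)*(m + 1)*(m + 4)*(m - 5)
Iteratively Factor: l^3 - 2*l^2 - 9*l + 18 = (l - 2)*(l^2 - 9) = (l - 3)*(l - 2)*(l + 3)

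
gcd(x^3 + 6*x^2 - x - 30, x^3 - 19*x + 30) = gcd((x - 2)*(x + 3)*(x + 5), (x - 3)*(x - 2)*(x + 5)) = x^2 + 3*x - 10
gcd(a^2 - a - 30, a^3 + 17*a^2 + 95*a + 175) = a + 5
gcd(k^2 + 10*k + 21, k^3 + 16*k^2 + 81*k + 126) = k^2 + 10*k + 21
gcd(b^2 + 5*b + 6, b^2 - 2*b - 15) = b + 3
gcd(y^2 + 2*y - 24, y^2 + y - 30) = y + 6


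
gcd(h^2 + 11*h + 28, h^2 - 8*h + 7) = 1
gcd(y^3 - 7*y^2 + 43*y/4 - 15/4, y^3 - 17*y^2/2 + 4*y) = y - 1/2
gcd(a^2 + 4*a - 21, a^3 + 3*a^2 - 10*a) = 1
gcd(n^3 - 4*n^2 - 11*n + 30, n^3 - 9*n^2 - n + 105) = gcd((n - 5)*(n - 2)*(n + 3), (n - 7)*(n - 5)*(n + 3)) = n^2 - 2*n - 15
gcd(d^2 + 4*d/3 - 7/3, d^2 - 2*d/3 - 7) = d + 7/3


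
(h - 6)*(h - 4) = h^2 - 10*h + 24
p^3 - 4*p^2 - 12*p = p*(p - 6)*(p + 2)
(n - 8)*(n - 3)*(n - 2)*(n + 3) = n^4 - 10*n^3 + 7*n^2 + 90*n - 144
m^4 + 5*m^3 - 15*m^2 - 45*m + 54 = (m - 3)*(m - 1)*(m + 3)*(m + 6)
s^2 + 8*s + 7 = (s + 1)*(s + 7)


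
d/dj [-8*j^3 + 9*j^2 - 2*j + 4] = -24*j^2 + 18*j - 2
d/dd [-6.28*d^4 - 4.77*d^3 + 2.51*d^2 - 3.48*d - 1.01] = -25.12*d^3 - 14.31*d^2 + 5.02*d - 3.48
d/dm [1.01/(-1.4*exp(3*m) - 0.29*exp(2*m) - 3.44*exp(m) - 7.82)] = (4.242*exp(2*m) + 0.5858*exp(m) + 3.4744)*exp(m)/(1.4*exp(3*m) + 0.29*exp(2*m) + 3.44*exp(m) + 7.82)^2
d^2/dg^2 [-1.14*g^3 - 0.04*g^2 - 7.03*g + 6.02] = -6.84*g - 0.08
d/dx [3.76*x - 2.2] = 3.76000000000000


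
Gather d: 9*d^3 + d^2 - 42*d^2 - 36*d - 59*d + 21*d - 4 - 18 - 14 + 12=9*d^3 - 41*d^2 - 74*d - 24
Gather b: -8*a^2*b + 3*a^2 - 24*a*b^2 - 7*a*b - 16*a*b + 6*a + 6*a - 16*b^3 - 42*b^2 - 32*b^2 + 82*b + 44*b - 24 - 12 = 3*a^2 + 12*a - 16*b^3 + b^2*(-24*a - 74) + b*(-8*a^2 - 23*a + 126) - 36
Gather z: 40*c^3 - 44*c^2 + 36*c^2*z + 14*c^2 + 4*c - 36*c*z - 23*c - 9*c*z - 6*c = 40*c^3 - 30*c^2 - 25*c + z*(36*c^2 - 45*c)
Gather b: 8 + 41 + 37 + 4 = 90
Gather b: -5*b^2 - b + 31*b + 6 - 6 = -5*b^2 + 30*b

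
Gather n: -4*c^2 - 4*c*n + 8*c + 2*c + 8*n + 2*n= -4*c^2 + 10*c + n*(10 - 4*c)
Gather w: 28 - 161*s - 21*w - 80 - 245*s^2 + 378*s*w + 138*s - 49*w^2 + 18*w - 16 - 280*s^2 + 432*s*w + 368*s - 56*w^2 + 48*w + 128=-525*s^2 + 345*s - 105*w^2 + w*(810*s + 45) + 60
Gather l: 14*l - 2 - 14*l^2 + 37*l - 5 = -14*l^2 + 51*l - 7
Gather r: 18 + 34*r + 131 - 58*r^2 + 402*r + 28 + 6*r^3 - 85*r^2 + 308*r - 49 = 6*r^3 - 143*r^2 + 744*r + 128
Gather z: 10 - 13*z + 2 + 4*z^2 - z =4*z^2 - 14*z + 12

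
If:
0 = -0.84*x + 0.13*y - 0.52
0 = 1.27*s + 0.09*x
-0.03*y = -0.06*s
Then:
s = 0.04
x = -0.61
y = 0.09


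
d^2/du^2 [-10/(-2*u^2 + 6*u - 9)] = 40*(-2*u^2 + 6*u + 2*(2*u - 3)^2 - 9)/(2*u^2 - 6*u + 9)^3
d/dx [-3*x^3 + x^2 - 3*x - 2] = -9*x^2 + 2*x - 3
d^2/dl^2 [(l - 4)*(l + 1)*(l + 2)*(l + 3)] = 12*l^2 + 12*l - 26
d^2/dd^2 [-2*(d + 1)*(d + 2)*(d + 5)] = -12*d - 32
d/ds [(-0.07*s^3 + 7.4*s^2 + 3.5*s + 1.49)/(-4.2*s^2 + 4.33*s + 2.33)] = (0.294*s^4 - 0.606200000000001*s^3 + 46.2527*s^2 + 47.0*s + 1.7033)/(17.64*s^4 - 36.372*s^3 - 0.823100000000004*s^2 + 20.1778*s + 5.4289)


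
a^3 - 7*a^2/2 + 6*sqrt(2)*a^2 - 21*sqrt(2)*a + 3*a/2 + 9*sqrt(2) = (a - 3)*(a - 1/2)*(a + 6*sqrt(2))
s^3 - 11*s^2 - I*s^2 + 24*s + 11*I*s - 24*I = (s - 8)*(s - 3)*(s - I)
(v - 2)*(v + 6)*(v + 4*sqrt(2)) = v^3 + 4*v^2 + 4*sqrt(2)*v^2 - 12*v + 16*sqrt(2)*v - 48*sqrt(2)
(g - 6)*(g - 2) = g^2 - 8*g + 12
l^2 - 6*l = l*(l - 6)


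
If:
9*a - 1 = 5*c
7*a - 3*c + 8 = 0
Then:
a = -43/8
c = -79/8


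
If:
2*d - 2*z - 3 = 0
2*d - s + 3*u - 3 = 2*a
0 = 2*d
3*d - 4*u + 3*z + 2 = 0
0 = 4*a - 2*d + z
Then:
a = 3/8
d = 0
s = -45/8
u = -5/8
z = -3/2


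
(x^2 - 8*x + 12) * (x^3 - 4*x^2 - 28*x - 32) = x^5 - 12*x^4 + 16*x^3 + 144*x^2 - 80*x - 384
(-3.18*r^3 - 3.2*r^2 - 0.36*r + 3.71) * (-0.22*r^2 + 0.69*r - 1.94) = 0.6996*r^5 - 1.4902*r^4 + 4.0404*r^3 + 5.1434*r^2 + 3.2583*r - 7.1974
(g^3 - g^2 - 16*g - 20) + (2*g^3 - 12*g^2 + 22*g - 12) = 3*g^3 - 13*g^2 + 6*g - 32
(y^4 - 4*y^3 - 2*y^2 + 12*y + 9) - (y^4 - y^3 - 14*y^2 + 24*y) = -3*y^3 + 12*y^2 - 12*y + 9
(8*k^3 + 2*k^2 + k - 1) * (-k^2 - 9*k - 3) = -8*k^5 - 74*k^4 - 43*k^3 - 14*k^2 + 6*k + 3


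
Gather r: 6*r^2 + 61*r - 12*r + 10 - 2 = 6*r^2 + 49*r + 8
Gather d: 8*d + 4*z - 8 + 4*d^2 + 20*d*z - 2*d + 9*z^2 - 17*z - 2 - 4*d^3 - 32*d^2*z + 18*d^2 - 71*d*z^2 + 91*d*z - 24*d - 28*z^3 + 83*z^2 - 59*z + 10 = -4*d^3 + d^2*(22 - 32*z) + d*(-71*z^2 + 111*z - 18) - 28*z^3 + 92*z^2 - 72*z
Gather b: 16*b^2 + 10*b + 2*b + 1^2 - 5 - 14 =16*b^2 + 12*b - 18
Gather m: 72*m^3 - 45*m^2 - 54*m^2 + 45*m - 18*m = 72*m^3 - 99*m^2 + 27*m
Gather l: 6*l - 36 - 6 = 6*l - 42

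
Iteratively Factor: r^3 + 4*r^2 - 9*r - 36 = (r + 4)*(r^2 - 9) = (r - 3)*(r + 4)*(r + 3)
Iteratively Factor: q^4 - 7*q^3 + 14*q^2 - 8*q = (q)*(q^3 - 7*q^2 + 14*q - 8) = q*(q - 4)*(q^2 - 3*q + 2) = q*(q - 4)*(q - 1)*(q - 2)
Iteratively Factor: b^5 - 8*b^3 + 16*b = (b + 2)*(b^4 - 2*b^3 - 4*b^2 + 8*b) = b*(b + 2)*(b^3 - 2*b^2 - 4*b + 8) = b*(b - 2)*(b + 2)*(b^2 - 4) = b*(b - 2)*(b + 2)^2*(b - 2)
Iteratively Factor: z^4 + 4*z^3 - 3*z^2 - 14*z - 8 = (z + 1)*(z^3 + 3*z^2 - 6*z - 8) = (z + 1)^2*(z^2 + 2*z - 8) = (z - 2)*(z + 1)^2*(z + 4)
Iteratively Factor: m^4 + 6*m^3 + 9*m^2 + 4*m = (m + 1)*(m^3 + 5*m^2 + 4*m) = m*(m + 1)*(m^2 + 5*m + 4) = m*(m + 1)^2*(m + 4)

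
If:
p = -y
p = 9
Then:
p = 9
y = -9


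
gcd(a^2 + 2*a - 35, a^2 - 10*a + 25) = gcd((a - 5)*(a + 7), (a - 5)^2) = a - 5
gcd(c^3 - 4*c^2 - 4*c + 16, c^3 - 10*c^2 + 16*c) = c - 2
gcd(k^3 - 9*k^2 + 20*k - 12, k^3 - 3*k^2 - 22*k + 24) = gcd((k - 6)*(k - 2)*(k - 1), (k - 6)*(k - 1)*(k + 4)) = k^2 - 7*k + 6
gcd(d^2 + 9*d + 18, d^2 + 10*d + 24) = d + 6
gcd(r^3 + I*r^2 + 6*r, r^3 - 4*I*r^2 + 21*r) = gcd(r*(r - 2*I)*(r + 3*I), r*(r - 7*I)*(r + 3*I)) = r^2 + 3*I*r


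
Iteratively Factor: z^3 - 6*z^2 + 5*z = (z)*(z^2 - 6*z + 5) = z*(z - 1)*(z - 5)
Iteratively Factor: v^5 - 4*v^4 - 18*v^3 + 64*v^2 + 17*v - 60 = (v + 4)*(v^4 - 8*v^3 + 14*v^2 + 8*v - 15) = (v + 1)*(v + 4)*(v^3 - 9*v^2 + 23*v - 15) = (v - 1)*(v + 1)*(v + 4)*(v^2 - 8*v + 15) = (v - 5)*(v - 1)*(v + 1)*(v + 4)*(v - 3)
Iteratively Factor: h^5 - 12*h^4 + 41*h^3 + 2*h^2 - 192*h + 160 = (h - 1)*(h^4 - 11*h^3 + 30*h^2 + 32*h - 160) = (h - 4)*(h - 1)*(h^3 - 7*h^2 + 2*h + 40) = (h - 4)*(h - 1)*(h + 2)*(h^2 - 9*h + 20) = (h - 4)^2*(h - 1)*(h + 2)*(h - 5)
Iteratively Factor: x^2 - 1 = (x - 1)*(x + 1)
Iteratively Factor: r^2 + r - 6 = (r - 2)*(r + 3)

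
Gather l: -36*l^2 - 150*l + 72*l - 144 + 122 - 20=-36*l^2 - 78*l - 42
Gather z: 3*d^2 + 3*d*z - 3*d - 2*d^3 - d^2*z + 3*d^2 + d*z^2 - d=-2*d^3 + 6*d^2 + d*z^2 - 4*d + z*(-d^2 + 3*d)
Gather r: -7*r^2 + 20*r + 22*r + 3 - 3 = -7*r^2 + 42*r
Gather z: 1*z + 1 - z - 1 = 0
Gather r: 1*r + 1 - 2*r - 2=-r - 1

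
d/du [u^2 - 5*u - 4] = 2*u - 5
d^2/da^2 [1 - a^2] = -2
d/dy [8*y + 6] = 8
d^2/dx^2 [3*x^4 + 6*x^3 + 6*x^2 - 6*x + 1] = 36*x^2 + 36*x + 12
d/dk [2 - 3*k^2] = -6*k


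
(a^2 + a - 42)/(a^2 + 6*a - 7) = (a - 6)/(a - 1)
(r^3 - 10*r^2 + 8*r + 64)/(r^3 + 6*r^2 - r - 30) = (r^3 - 10*r^2 + 8*r + 64)/(r^3 + 6*r^2 - r - 30)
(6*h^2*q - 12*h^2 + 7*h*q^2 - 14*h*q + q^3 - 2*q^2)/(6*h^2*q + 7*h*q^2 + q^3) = (q - 2)/q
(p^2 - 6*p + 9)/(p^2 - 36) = (p^2 - 6*p + 9)/(p^2 - 36)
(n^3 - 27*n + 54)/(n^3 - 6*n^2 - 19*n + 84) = (n^2 + 3*n - 18)/(n^2 - 3*n - 28)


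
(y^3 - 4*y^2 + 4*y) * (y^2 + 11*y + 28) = y^5 + 7*y^4 - 12*y^3 - 68*y^2 + 112*y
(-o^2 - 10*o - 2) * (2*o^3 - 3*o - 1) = -2*o^5 - 20*o^4 - o^3 + 31*o^2 + 16*o + 2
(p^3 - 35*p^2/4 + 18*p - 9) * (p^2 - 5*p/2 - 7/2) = p^5 - 45*p^4/4 + 291*p^3/8 - 187*p^2/8 - 81*p/2 + 63/2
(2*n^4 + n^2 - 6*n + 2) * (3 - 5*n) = -10*n^5 + 6*n^4 - 5*n^3 + 33*n^2 - 28*n + 6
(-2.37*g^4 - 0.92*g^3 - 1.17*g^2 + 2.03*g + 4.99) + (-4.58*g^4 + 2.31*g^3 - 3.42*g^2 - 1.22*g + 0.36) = -6.95*g^4 + 1.39*g^3 - 4.59*g^2 + 0.81*g + 5.35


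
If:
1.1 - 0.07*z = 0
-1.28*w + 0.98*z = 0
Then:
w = 12.03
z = 15.71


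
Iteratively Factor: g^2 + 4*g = (g)*(g + 4)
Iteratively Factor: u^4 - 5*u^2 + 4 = (u - 1)*(u^3 + u^2 - 4*u - 4) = (u - 1)*(u + 1)*(u^2 - 4) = (u - 1)*(u + 1)*(u + 2)*(u - 2)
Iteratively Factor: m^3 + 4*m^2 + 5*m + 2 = (m + 1)*(m^2 + 3*m + 2) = (m + 1)^2*(m + 2)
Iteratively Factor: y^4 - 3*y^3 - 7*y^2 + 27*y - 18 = (y - 2)*(y^3 - y^2 - 9*y + 9) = (y - 2)*(y - 1)*(y^2 - 9) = (y - 2)*(y - 1)*(y + 3)*(y - 3)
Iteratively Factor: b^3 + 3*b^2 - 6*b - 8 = (b - 2)*(b^2 + 5*b + 4) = (b - 2)*(b + 1)*(b + 4)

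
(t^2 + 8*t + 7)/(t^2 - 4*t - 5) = (t + 7)/(t - 5)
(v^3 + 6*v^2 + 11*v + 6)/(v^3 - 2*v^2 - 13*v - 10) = (v + 3)/(v - 5)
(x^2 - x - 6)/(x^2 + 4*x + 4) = (x - 3)/(x + 2)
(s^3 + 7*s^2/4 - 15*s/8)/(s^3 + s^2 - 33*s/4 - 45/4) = s*(4*s - 3)/(2*(2*s^2 - 3*s - 9))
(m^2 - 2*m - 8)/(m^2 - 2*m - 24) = (-m^2 + 2*m + 8)/(-m^2 + 2*m + 24)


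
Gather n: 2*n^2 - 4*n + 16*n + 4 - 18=2*n^2 + 12*n - 14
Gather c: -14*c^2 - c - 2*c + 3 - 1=-14*c^2 - 3*c + 2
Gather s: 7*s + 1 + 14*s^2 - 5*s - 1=14*s^2 + 2*s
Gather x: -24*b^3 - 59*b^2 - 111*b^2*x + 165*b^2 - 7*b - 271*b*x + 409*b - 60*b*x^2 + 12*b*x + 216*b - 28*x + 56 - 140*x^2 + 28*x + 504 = -24*b^3 + 106*b^2 + 618*b + x^2*(-60*b - 140) + x*(-111*b^2 - 259*b) + 560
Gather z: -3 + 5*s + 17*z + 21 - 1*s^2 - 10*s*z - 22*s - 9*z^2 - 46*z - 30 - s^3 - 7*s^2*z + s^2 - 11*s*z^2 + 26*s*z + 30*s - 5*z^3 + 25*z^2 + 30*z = -s^3 + 13*s - 5*z^3 + z^2*(16 - 11*s) + z*(-7*s^2 + 16*s + 1) - 12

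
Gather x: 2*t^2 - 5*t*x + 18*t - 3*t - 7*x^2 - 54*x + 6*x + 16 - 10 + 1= 2*t^2 + 15*t - 7*x^2 + x*(-5*t - 48) + 7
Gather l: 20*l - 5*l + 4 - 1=15*l + 3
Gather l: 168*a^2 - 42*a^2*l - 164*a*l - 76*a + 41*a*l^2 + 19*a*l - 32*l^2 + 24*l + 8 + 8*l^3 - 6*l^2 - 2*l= 168*a^2 - 76*a + 8*l^3 + l^2*(41*a - 38) + l*(-42*a^2 - 145*a + 22) + 8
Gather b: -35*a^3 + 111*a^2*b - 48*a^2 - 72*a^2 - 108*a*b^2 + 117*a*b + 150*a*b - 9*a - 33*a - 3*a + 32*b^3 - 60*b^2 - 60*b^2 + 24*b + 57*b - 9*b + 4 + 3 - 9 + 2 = -35*a^3 - 120*a^2 - 45*a + 32*b^3 + b^2*(-108*a - 120) + b*(111*a^2 + 267*a + 72)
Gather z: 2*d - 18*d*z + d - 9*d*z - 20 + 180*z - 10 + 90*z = 3*d + z*(270 - 27*d) - 30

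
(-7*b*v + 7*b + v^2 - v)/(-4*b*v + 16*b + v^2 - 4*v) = (7*b*v - 7*b - v^2 + v)/(4*b*v - 16*b - v^2 + 4*v)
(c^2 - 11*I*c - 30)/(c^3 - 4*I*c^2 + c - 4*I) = (c^2 - 11*I*c - 30)/(c^3 - 4*I*c^2 + c - 4*I)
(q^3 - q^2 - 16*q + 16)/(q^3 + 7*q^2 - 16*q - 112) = (q - 1)/(q + 7)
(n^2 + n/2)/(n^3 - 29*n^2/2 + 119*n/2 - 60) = n*(2*n + 1)/(2*n^3 - 29*n^2 + 119*n - 120)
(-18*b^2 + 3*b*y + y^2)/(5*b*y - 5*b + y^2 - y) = (-18*b^2 + 3*b*y + y^2)/(5*b*y - 5*b + y^2 - y)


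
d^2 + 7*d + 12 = (d + 3)*(d + 4)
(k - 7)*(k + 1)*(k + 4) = k^3 - 2*k^2 - 31*k - 28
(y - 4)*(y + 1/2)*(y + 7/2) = y^3 - 57*y/4 - 7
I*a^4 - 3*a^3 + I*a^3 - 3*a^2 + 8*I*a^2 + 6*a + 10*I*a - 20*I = (a + 2)*(a - 2*I)*(a + 5*I)*(I*a - I)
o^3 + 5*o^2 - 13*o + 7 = (o - 1)^2*(o + 7)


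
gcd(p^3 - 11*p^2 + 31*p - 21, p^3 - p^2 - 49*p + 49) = p^2 - 8*p + 7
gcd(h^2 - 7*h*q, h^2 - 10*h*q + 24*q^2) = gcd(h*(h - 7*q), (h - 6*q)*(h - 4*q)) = 1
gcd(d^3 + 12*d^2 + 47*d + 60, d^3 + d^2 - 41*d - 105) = d^2 + 8*d + 15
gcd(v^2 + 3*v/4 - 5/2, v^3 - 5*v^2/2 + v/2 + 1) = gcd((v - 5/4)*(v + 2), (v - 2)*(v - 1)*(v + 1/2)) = 1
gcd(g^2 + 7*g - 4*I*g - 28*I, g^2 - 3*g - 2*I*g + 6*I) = 1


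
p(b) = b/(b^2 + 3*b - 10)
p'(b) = b*(-2*b - 3)/(b^2 + 3*b - 10)^2 + 1/(b^2 + 3*b - 10)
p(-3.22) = 0.35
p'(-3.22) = -0.24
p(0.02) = -0.00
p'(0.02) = -0.10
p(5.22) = 0.16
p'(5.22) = -0.03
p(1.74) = -0.99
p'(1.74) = -4.24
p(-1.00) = 0.08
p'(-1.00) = -0.08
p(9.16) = 0.09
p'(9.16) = -0.01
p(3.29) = 0.31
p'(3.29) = -0.18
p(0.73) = -0.10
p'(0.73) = -0.20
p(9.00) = 0.09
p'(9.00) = -0.00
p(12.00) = 0.07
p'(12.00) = -0.00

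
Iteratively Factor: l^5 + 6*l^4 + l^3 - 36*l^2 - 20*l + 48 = (l - 2)*(l^4 + 8*l^3 + 17*l^2 - 2*l - 24) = (l - 2)*(l + 2)*(l^3 + 6*l^2 + 5*l - 12) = (l - 2)*(l + 2)*(l + 4)*(l^2 + 2*l - 3) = (l - 2)*(l - 1)*(l + 2)*(l + 4)*(l + 3)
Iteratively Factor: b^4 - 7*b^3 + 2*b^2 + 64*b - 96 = (b - 4)*(b^3 - 3*b^2 - 10*b + 24) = (b - 4)*(b + 3)*(b^2 - 6*b + 8) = (b - 4)^2*(b + 3)*(b - 2)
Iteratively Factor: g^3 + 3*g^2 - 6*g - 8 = (g - 2)*(g^2 + 5*g + 4) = (g - 2)*(g + 1)*(g + 4)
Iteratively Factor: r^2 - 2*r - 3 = (r + 1)*(r - 3)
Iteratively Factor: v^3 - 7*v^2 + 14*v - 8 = (v - 1)*(v^2 - 6*v + 8) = (v - 4)*(v - 1)*(v - 2)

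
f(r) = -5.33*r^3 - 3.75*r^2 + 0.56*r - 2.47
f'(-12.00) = -2212.00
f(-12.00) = 8661.05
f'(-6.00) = -530.08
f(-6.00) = 1010.45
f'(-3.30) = -148.82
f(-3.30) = 146.39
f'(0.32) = -3.48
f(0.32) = -2.85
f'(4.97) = -431.68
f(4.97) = -746.64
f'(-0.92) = -6.07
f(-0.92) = -2.01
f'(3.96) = -279.89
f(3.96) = -390.05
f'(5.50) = -524.39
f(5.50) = -999.61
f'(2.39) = -108.70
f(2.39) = -95.32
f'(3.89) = -270.58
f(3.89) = -370.78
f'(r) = -15.99*r^2 - 7.5*r + 0.56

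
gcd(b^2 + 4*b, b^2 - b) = b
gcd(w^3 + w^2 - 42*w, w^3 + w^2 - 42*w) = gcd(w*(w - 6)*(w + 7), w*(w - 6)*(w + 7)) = w^3 + w^2 - 42*w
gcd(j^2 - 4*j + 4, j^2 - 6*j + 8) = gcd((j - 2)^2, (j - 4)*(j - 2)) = j - 2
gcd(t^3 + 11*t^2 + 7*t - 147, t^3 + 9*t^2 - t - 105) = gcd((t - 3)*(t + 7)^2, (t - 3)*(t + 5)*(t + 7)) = t^2 + 4*t - 21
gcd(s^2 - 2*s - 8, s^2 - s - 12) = s - 4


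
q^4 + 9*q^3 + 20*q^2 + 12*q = q*(q + 1)*(q + 2)*(q + 6)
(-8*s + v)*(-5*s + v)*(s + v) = 40*s^3 + 27*s^2*v - 12*s*v^2 + v^3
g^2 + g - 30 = (g - 5)*(g + 6)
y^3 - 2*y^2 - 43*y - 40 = (y - 8)*(y + 1)*(y + 5)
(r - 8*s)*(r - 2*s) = r^2 - 10*r*s + 16*s^2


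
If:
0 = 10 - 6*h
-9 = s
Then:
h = 5/3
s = -9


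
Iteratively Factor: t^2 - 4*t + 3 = (t - 3)*(t - 1)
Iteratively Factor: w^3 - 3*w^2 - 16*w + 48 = (w + 4)*(w^2 - 7*w + 12) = (w - 4)*(w + 4)*(w - 3)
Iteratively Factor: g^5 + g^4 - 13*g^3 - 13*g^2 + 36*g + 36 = (g - 2)*(g^4 + 3*g^3 - 7*g^2 - 27*g - 18) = (g - 2)*(g + 3)*(g^3 - 7*g - 6) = (g - 3)*(g - 2)*(g + 3)*(g^2 + 3*g + 2) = (g - 3)*(g - 2)*(g + 1)*(g + 3)*(g + 2)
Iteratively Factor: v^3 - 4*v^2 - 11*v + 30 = (v - 5)*(v^2 + v - 6) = (v - 5)*(v - 2)*(v + 3)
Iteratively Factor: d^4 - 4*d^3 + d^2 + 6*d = (d)*(d^3 - 4*d^2 + d + 6) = d*(d - 2)*(d^2 - 2*d - 3) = d*(d - 2)*(d + 1)*(d - 3)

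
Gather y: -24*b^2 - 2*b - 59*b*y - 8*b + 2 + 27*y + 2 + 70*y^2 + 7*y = -24*b^2 - 10*b + 70*y^2 + y*(34 - 59*b) + 4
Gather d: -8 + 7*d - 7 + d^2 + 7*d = d^2 + 14*d - 15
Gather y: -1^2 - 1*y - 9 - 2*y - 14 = -3*y - 24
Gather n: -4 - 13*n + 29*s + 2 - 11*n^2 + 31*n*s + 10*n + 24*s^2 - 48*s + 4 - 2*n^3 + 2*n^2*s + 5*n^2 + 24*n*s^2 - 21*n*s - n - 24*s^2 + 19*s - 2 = -2*n^3 + n^2*(2*s - 6) + n*(24*s^2 + 10*s - 4)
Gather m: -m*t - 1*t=-m*t - t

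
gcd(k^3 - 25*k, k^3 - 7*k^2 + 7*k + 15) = k - 5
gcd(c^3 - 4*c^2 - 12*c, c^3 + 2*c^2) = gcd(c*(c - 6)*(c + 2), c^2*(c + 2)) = c^2 + 2*c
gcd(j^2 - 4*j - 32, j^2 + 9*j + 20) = j + 4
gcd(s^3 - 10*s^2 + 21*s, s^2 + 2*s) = s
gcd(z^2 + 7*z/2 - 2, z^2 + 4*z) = z + 4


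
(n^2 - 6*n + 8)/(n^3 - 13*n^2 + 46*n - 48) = (n - 4)/(n^2 - 11*n + 24)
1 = 1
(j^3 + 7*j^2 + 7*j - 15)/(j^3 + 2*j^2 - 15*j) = (j^2 + 2*j - 3)/(j*(j - 3))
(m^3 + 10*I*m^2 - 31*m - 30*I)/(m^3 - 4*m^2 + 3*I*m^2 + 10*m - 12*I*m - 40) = (m^2 + 5*I*m - 6)/(m^2 - 2*m*(2 + I) + 8*I)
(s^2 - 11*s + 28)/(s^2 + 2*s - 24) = (s - 7)/(s + 6)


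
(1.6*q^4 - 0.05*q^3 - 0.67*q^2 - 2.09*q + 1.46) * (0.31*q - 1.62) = 0.496*q^5 - 2.6075*q^4 - 0.1267*q^3 + 0.4375*q^2 + 3.8384*q - 2.3652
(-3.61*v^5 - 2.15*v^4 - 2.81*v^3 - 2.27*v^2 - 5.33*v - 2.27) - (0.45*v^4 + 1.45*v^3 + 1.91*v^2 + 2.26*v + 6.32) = -3.61*v^5 - 2.6*v^4 - 4.26*v^3 - 4.18*v^2 - 7.59*v - 8.59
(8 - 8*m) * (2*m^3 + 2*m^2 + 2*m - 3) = -16*m^4 + 40*m - 24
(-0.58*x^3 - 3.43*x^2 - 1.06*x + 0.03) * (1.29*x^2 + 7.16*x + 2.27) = -0.7482*x^5 - 8.5775*x^4 - 27.2428*x^3 - 15.337*x^2 - 2.1914*x + 0.0681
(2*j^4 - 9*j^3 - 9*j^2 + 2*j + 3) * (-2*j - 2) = -4*j^5 + 14*j^4 + 36*j^3 + 14*j^2 - 10*j - 6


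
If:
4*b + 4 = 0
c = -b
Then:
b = -1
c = 1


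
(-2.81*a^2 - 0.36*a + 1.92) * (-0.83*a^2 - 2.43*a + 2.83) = 2.3323*a^4 + 7.1271*a^3 - 8.6711*a^2 - 5.6844*a + 5.4336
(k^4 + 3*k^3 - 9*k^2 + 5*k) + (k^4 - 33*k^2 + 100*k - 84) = 2*k^4 + 3*k^3 - 42*k^2 + 105*k - 84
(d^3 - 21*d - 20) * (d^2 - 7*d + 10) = d^5 - 7*d^4 - 11*d^3 + 127*d^2 - 70*d - 200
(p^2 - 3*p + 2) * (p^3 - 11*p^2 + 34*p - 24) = p^5 - 14*p^4 + 69*p^3 - 148*p^2 + 140*p - 48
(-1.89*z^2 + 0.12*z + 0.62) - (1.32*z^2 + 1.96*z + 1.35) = -3.21*z^2 - 1.84*z - 0.73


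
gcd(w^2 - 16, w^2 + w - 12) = w + 4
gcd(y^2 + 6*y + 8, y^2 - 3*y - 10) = y + 2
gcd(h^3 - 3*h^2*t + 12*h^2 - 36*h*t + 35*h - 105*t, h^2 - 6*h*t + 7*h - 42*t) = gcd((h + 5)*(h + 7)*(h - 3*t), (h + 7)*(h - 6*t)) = h + 7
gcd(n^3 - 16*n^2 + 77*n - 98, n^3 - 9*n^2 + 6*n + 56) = n - 7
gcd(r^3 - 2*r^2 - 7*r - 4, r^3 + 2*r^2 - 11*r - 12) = r + 1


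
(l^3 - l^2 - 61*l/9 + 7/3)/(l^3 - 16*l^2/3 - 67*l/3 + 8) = (l^2 - 2*l/3 - 7)/(l^2 - 5*l - 24)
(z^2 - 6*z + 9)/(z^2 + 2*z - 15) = (z - 3)/(z + 5)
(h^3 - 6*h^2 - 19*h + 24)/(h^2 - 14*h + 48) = (h^2 + 2*h - 3)/(h - 6)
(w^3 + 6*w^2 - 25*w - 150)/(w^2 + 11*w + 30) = w - 5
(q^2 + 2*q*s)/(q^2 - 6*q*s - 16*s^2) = q/(q - 8*s)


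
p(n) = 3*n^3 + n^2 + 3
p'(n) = 9*n^2 + 2*n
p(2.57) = 60.53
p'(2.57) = 64.58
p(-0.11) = 3.01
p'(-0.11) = -0.11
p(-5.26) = -405.93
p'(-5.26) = 238.49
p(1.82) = 24.40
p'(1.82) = 33.45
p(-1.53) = -5.40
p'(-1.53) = 18.01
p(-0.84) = 1.93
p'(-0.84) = 4.67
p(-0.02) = 3.00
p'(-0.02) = -0.04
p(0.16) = 3.04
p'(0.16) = 0.55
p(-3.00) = -69.00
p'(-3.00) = 75.00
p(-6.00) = -609.00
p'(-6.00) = 312.00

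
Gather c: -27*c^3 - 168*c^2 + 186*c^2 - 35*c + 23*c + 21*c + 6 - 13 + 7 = -27*c^3 + 18*c^2 + 9*c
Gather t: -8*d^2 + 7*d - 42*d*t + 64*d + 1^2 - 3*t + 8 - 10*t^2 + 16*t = -8*d^2 + 71*d - 10*t^2 + t*(13 - 42*d) + 9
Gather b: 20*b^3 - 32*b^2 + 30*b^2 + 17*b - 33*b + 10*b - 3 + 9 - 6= 20*b^3 - 2*b^2 - 6*b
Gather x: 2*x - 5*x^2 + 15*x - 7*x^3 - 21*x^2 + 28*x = -7*x^3 - 26*x^2 + 45*x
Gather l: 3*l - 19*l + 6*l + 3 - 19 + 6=-10*l - 10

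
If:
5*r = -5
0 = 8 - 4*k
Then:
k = 2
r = -1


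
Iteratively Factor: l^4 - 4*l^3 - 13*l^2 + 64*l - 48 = (l - 4)*(l^3 - 13*l + 12) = (l - 4)*(l - 1)*(l^2 + l - 12) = (l - 4)*(l - 1)*(l + 4)*(l - 3)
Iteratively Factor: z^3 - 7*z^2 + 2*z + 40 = (z + 2)*(z^2 - 9*z + 20) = (z - 4)*(z + 2)*(z - 5)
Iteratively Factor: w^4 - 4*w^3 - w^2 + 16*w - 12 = (w + 2)*(w^3 - 6*w^2 + 11*w - 6) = (w - 1)*(w + 2)*(w^2 - 5*w + 6) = (w - 2)*(w - 1)*(w + 2)*(w - 3)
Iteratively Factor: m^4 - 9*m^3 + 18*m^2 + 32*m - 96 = (m - 4)*(m^3 - 5*m^2 - 2*m + 24) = (m - 4)*(m + 2)*(m^2 - 7*m + 12) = (m - 4)^2*(m + 2)*(m - 3)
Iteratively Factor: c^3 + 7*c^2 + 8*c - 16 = (c + 4)*(c^2 + 3*c - 4) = (c + 4)^2*(c - 1)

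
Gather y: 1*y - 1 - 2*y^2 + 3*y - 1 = -2*y^2 + 4*y - 2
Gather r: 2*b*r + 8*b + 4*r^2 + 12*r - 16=8*b + 4*r^2 + r*(2*b + 12) - 16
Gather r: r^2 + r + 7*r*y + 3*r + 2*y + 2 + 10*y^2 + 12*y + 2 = r^2 + r*(7*y + 4) + 10*y^2 + 14*y + 4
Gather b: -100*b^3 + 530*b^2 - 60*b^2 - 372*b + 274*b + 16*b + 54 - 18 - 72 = -100*b^3 + 470*b^2 - 82*b - 36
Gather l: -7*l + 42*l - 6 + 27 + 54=35*l + 75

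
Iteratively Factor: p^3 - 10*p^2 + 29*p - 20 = (p - 4)*(p^2 - 6*p + 5) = (p - 5)*(p - 4)*(p - 1)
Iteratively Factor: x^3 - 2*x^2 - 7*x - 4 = (x + 1)*(x^2 - 3*x - 4) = (x + 1)^2*(x - 4)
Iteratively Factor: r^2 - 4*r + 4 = (r - 2)*(r - 2)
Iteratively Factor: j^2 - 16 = (j + 4)*(j - 4)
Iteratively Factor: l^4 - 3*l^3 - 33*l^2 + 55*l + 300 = (l + 4)*(l^3 - 7*l^2 - 5*l + 75) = (l - 5)*(l + 4)*(l^2 - 2*l - 15) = (l - 5)*(l + 3)*(l + 4)*(l - 5)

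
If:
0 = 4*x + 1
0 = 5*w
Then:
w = 0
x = -1/4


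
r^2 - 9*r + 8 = (r - 8)*(r - 1)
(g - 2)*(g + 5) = g^2 + 3*g - 10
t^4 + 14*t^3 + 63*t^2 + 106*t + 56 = (t + 1)*(t + 2)*(t + 4)*(t + 7)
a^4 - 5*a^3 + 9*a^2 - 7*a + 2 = (a - 2)*(a - 1)^3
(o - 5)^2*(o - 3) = o^3 - 13*o^2 + 55*o - 75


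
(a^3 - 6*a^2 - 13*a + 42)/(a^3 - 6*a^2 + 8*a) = (a^2 - 4*a - 21)/(a*(a - 4))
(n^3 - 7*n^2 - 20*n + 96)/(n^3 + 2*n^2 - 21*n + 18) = (n^2 - 4*n - 32)/(n^2 + 5*n - 6)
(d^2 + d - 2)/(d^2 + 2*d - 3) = (d + 2)/(d + 3)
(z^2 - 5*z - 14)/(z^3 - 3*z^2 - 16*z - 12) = (z - 7)/(z^2 - 5*z - 6)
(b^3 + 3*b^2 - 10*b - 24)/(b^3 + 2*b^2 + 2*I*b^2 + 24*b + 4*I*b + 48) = (b^2 + b - 12)/(b^2 + 2*I*b + 24)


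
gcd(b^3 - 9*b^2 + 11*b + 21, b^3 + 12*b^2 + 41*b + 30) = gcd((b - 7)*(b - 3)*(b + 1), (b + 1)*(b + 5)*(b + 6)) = b + 1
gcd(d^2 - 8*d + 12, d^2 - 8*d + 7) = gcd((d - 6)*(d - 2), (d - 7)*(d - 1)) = 1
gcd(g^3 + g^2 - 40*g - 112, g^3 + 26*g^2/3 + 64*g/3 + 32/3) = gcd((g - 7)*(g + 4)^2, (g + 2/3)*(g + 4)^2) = g^2 + 8*g + 16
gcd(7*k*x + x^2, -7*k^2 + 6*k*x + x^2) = 7*k + x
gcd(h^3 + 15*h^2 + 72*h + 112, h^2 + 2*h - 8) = h + 4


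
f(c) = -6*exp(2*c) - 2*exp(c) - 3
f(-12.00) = -3.00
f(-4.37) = -3.03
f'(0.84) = -69.02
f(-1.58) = -3.67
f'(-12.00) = 0.00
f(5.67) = -505303.26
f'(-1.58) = -0.92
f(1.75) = -213.20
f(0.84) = -39.83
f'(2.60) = -2202.19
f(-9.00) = -3.00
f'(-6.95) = -0.00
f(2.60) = -1117.56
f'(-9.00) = 0.00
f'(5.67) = -1010020.44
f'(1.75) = -408.89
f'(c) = -12*exp(2*c) - 2*exp(c) = (-12*exp(c) - 2)*exp(c)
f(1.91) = -290.13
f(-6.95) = -3.00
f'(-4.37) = -0.03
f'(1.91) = -560.76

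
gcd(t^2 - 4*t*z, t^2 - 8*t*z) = t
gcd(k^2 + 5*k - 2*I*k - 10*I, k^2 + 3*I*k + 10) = k - 2*I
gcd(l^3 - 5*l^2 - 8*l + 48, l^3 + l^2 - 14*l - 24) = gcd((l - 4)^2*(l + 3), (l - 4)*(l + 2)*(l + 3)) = l^2 - l - 12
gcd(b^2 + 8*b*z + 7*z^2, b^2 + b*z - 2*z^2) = 1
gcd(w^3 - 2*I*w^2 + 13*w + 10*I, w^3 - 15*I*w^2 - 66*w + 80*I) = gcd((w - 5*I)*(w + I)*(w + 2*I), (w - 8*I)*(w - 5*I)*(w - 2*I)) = w - 5*I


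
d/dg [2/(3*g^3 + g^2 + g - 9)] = 2*(-9*g^2 - 2*g - 1)/(3*g^3 + g^2 + g - 9)^2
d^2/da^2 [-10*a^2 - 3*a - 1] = -20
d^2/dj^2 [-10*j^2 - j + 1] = -20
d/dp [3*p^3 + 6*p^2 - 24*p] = 9*p^2 + 12*p - 24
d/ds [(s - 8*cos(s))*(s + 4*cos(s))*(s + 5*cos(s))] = -s^2*sin(s) + 3*s^2 + 52*s*sin(2*s) + 2*s*cos(s) + 480*sin(s)*cos(s)^2 - 52*cos(s)^2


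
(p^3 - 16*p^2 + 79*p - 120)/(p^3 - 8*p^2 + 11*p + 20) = (p^2 - 11*p + 24)/(p^2 - 3*p - 4)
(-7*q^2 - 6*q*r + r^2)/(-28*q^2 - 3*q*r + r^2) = (q + r)/(4*q + r)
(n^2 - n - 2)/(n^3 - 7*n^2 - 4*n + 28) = (n + 1)/(n^2 - 5*n - 14)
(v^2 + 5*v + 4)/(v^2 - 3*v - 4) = (v + 4)/(v - 4)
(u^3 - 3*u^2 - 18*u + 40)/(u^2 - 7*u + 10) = u + 4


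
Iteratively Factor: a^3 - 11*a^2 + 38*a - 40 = (a - 4)*(a^2 - 7*a + 10) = (a - 4)*(a - 2)*(a - 5)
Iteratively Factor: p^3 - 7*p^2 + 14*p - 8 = (p - 2)*(p^2 - 5*p + 4) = (p - 2)*(p - 1)*(p - 4)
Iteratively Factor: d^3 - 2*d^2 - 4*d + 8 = (d - 2)*(d^2 - 4) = (d - 2)^2*(d + 2)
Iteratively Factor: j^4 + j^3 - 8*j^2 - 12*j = (j + 2)*(j^3 - j^2 - 6*j) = (j - 3)*(j + 2)*(j^2 + 2*j) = (j - 3)*(j + 2)^2*(j)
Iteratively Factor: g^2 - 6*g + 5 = (g - 5)*(g - 1)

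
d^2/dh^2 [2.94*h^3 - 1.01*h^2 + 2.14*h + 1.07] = 17.64*h - 2.02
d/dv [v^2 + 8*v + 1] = 2*v + 8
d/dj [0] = 0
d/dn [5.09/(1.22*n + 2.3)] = -6.2098/(1.22*n + 2.3)^2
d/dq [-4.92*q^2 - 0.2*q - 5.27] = -9.84*q - 0.2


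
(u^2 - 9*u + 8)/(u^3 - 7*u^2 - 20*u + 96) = (u - 1)/(u^2 + u - 12)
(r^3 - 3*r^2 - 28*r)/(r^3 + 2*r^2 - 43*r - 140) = r/(r + 5)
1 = 1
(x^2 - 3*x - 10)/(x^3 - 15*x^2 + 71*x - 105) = (x + 2)/(x^2 - 10*x + 21)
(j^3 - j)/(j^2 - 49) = (j^3 - j)/(j^2 - 49)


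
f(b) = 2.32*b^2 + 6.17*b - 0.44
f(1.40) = 12.75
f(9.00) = 243.01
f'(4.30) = 26.12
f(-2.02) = -3.44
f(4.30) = 68.99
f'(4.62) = 27.61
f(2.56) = 30.56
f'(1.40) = 12.67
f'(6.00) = 34.01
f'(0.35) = 7.79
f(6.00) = 120.10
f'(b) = 4.64*b + 6.17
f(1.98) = 20.87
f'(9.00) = 47.93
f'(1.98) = 15.36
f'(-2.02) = -3.20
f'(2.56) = 18.05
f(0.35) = 2.00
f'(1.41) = 12.71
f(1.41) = 12.87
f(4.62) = 77.58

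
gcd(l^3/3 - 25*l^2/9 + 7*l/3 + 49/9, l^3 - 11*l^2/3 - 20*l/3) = 1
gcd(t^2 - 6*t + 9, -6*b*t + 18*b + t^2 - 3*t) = t - 3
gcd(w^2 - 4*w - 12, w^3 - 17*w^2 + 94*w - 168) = w - 6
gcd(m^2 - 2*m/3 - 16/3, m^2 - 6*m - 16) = m + 2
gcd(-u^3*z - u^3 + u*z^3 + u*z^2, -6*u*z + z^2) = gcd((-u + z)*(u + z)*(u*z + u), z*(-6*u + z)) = 1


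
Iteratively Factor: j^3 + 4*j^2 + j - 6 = (j + 2)*(j^2 + 2*j - 3) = (j - 1)*(j + 2)*(j + 3)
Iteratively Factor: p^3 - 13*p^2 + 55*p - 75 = (p - 5)*(p^2 - 8*p + 15) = (p - 5)^2*(p - 3)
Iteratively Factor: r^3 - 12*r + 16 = (r - 2)*(r^2 + 2*r - 8) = (r - 2)*(r + 4)*(r - 2)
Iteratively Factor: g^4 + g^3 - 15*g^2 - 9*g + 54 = (g - 2)*(g^3 + 3*g^2 - 9*g - 27) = (g - 3)*(g - 2)*(g^2 + 6*g + 9) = (g - 3)*(g - 2)*(g + 3)*(g + 3)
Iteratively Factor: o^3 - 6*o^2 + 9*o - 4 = (o - 1)*(o^2 - 5*o + 4) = (o - 4)*(o - 1)*(o - 1)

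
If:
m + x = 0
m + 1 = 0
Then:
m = -1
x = 1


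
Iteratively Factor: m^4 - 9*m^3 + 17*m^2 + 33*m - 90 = (m - 3)*(m^3 - 6*m^2 - m + 30) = (m - 3)*(m + 2)*(m^2 - 8*m + 15) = (m - 3)^2*(m + 2)*(m - 5)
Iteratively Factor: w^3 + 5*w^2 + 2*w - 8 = (w + 2)*(w^2 + 3*w - 4) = (w - 1)*(w + 2)*(w + 4)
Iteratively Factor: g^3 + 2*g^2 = (g)*(g^2 + 2*g) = g*(g + 2)*(g)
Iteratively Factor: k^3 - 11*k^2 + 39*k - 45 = (k - 3)*(k^2 - 8*k + 15) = (k - 3)^2*(k - 5)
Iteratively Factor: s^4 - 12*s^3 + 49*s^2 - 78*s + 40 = (s - 4)*(s^3 - 8*s^2 + 17*s - 10) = (s - 4)*(s - 1)*(s^2 - 7*s + 10) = (s - 5)*(s - 4)*(s - 1)*(s - 2)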